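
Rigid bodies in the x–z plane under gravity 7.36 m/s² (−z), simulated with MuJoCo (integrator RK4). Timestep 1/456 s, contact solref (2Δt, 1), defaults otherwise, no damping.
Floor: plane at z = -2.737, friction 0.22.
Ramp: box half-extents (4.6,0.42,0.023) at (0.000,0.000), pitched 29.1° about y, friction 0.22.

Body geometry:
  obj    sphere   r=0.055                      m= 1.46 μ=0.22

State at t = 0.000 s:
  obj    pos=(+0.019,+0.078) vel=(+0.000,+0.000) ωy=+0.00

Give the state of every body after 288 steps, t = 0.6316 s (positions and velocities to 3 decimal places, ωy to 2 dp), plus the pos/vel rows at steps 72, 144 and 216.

State at t = 0.6316 s:
  obj    pos=(+0.465,-0.170) vel=(+1.411,-0.785) ωy=+29.35

Key-timestep trajectory:
   step    t(s)  obj.x    obj.z    obj.vx   obj.vz 
     72  0.1579   +0.047  +0.063  +0.353  -0.196
    144  0.3158   +0.131  +0.016  +0.706  -0.393
    216  0.4737   +0.270  -0.061  +1.058  -0.589


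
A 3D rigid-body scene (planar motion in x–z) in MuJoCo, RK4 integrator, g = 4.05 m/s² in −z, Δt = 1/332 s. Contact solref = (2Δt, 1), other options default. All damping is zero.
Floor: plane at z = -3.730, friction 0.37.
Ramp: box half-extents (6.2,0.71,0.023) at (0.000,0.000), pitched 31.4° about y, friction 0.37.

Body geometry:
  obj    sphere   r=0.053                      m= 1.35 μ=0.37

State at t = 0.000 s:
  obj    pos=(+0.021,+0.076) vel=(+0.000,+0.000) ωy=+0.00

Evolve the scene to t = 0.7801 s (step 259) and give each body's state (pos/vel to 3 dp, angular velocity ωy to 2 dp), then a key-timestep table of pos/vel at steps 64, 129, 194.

State at t = 0.7801 s:
  obj    pos=(+0.413,-0.163) vel=(+1.004,-0.613) ωy=+22.18

Key-timestep trajectory:
   step    t(s)  obj.x    obj.z    obj.vx   obj.vz 
     64  0.1928   +0.045  +0.062  +0.248  -0.151
    129  0.3886   +0.118  +0.017  +0.500  -0.305
    194  0.5843   +0.241  -0.058  +0.752  -0.459


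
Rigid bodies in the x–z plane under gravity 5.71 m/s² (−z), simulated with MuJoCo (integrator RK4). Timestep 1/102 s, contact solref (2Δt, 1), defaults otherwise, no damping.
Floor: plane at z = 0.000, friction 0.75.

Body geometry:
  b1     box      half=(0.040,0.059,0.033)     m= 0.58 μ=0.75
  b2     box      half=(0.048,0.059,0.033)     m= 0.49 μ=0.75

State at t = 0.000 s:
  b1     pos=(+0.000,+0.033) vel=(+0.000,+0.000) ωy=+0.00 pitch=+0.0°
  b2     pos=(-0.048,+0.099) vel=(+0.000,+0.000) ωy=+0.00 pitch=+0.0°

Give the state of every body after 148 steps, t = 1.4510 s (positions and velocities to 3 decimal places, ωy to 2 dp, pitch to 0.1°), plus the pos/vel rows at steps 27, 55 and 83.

State at t = 1.4510 s:
  b1     pos=(+0.000,+0.033) vel=(+0.000,+0.000) ωy=+0.00 pitch=+0.0°
  b2     pos=(-0.094,+0.048) vel=(+0.000,+0.000) ωy=+0.00 pitch=-90.0°

Key-timestep trajectory:
   step    t(s)  b1.x    b1.z    b1.vx   b1.vz   b2.x    b2.z    b2.vx   b2.vz 
     27  0.2647   +0.000  +0.033  +0.000  +0.000   -0.075  +0.073  -0.176  -0.431
     55  0.5392   +0.000  +0.033  +0.000  +0.000   -0.116  +0.057  -0.011  +0.002
     83  0.8137   +0.000  +0.033  +0.000  +0.000   -0.089  +0.049  +0.033  +0.068


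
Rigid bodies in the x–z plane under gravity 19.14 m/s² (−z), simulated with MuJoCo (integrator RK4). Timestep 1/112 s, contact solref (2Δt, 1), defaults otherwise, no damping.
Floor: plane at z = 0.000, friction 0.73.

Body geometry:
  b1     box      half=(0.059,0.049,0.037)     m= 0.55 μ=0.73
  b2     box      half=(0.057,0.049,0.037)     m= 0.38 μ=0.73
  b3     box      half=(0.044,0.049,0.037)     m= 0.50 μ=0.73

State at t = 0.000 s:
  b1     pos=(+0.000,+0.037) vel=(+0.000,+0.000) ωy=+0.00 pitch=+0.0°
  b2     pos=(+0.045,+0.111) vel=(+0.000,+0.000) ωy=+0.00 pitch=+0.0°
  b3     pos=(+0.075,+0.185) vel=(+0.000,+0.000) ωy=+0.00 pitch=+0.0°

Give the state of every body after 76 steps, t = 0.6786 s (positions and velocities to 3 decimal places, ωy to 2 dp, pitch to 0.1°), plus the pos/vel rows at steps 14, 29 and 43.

State at t = 0.6786 s:
  b1     pos=(+0.000,+0.037) vel=(+0.000,+0.000) ωy=+0.00 pitch=+0.0°
  b2     pos=(+0.101,+0.057) vel=(+0.000,+0.000) ωy=+0.00 pitch=+90.0°
  b3     pos=(+0.202,+0.044) vel=(+0.000,+0.000) ωy=+0.00 pitch=+90.0°

Key-timestep trajectory:
   step    t(s)  b1.x    b1.z    b1.vx   b1.vz   b2.x    b2.z    b2.vx   b2.vz   b3.x    b3.z    b3.vx   b3.vz 
     14  0.1250   +0.000  +0.037  -0.001  +0.000   +0.048  +0.111  +0.049  +0.015   +0.083  +0.183  +0.144  -0.031
     29  0.2589   +0.000  +0.037  -0.002  +0.000   +0.066  +0.113  +0.280  -0.047   +0.131  +0.159  +0.657  -0.525
     43  0.3839   +0.000  +0.037  +0.000  +0.000   +0.108  +0.053  -0.146  +0.059   +0.204  +0.036  -0.025  +0.224


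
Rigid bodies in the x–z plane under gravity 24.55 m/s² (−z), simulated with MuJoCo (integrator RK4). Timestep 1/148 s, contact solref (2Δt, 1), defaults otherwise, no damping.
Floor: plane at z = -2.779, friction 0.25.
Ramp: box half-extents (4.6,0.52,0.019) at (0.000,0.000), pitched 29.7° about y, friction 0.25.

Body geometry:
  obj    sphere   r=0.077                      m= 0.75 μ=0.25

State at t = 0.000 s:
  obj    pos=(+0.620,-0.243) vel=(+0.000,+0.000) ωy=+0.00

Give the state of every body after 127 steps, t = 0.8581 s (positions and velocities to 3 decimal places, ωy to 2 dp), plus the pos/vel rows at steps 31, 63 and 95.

State at t = 0.8581 s:
  obj    pos=(+3.399,-1.828) vel=(+6.477,-3.694) ωy=+96.79

Key-timestep trajectory:
   step    t(s)  obj.x    obj.z    obj.vx   obj.vz 
     31  0.2095   +0.786  -0.338  +1.581  -0.902
     63  0.4257   +1.304  -0.633  +3.213  -1.833
     95  0.6419   +2.175  -1.130  +4.845  -2.763


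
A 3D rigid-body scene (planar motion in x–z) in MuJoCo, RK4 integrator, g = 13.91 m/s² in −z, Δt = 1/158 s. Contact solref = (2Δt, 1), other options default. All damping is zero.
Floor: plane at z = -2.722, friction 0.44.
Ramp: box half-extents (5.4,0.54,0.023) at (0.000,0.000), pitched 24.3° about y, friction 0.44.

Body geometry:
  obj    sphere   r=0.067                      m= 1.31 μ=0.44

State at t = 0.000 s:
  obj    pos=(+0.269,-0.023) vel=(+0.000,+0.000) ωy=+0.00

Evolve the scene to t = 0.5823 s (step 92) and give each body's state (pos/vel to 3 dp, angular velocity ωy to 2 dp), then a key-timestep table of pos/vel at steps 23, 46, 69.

State at t = 0.5823 s:
  obj    pos=(+0.901,-0.308) vel=(+2.170,-0.980) ωy=+35.52

Key-timestep trajectory:
   step    t(s)  obj.x    obj.z    obj.vx   obj.vz 
     23  0.1456   +0.309  -0.041  +0.543  -0.245
     46  0.2911   +0.427  -0.094  +1.085  -0.490
     69  0.4367   +0.625  -0.183  +1.627  -0.735


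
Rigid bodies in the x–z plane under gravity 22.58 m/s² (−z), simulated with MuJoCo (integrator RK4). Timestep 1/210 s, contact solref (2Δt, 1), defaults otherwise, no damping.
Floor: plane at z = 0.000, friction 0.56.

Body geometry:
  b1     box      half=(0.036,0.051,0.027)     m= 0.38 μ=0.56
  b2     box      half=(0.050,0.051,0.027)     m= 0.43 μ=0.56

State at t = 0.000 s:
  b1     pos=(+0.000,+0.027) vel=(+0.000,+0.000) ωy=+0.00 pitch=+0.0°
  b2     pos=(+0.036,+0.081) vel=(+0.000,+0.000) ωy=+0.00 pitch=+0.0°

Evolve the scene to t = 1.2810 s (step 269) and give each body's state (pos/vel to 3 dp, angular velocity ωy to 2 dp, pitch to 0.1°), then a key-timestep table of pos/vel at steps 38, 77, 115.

State at t = 1.2810 s:
  b1     pos=(+0.000,+0.027) vel=(+0.000,+0.000) ωy=+0.00 pitch=+0.0°
  b2     pos=(+0.162,+0.027) vel=(+0.000,+0.000) ωy=+0.00 pitch=+180.0°

Key-timestep trajectory:
   step    t(s)  b1.x    b1.z    b1.vx   b1.vz   b2.x    b2.z    b2.vx   b2.vz 
     38  0.1810   +0.000  +0.027  +0.000  +0.000   +0.037  +0.081  +0.026  -0.001
     77  0.3667   +0.000  +0.027  +0.000  +0.000   +0.069  +0.053  +0.558  -0.148
    115  0.5476   +0.000  +0.027  +0.000  +0.000   +0.120  +0.056  +0.238  -0.040


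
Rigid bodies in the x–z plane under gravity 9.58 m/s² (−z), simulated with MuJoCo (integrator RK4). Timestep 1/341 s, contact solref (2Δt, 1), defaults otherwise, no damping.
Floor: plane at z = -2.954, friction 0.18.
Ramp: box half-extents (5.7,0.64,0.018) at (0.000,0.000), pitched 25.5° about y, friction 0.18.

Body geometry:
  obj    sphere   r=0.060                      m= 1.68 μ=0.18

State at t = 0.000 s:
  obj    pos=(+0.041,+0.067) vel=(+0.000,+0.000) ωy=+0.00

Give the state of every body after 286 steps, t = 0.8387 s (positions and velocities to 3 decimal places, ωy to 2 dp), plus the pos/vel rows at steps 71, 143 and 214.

State at t = 0.8387 s:
  obj    pos=(+0.976,-0.379) vel=(+2.230,-1.064) ωy=+41.17

Key-timestep trajectory:
   step    t(s)  obj.x    obj.z    obj.vx   obj.vz 
     71  0.2082   +0.099  +0.039  +0.554  -0.264
    143  0.4194   +0.275  -0.045  +1.115  -0.532
    214  0.6276   +0.565  -0.183  +1.669  -0.796


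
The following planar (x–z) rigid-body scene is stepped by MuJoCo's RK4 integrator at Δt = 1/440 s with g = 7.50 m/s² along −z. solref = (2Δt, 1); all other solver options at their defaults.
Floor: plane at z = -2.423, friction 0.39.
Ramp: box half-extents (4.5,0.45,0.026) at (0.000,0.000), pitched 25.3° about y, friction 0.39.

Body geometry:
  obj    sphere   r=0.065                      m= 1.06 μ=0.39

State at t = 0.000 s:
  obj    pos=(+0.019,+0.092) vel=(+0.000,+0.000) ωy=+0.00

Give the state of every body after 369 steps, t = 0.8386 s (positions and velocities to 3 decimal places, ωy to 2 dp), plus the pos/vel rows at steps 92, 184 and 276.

State at t = 0.8386 s:
  obj    pos=(+0.747,-0.252) vel=(+1.736,-0.821) ωy=+29.54

Key-timestep trajectory:
   step    t(s)  obj.x    obj.z    obj.vx   obj.vz 
     92  0.2091   +0.064  +0.070  +0.433  -0.205
    184  0.4182   +0.200  +0.006  +0.866  -0.409
    276  0.6273   +0.426  -0.101  +1.298  -0.614


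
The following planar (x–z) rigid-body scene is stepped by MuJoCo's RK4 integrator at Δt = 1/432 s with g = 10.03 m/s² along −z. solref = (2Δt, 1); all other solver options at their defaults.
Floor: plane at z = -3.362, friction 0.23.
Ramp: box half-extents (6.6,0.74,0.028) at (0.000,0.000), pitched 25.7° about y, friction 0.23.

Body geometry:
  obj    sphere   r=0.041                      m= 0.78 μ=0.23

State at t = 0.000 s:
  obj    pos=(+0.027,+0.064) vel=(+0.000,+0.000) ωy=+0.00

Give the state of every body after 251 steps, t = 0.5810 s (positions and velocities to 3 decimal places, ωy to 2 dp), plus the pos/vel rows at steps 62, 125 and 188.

State at t = 0.5810 s:
  obj    pos=(+0.499,-0.164) vel=(+1.627,-0.783) ωy=+44.02

Key-timestep trajectory:
   step    t(s)  obj.x    obj.z    obj.vx   obj.vz 
     62  0.1435   +0.056  +0.050  +0.402  -0.193
    125  0.2894   +0.144  +0.007  +0.810  -0.390
    188  0.4352   +0.292  -0.064  +1.218  -0.586


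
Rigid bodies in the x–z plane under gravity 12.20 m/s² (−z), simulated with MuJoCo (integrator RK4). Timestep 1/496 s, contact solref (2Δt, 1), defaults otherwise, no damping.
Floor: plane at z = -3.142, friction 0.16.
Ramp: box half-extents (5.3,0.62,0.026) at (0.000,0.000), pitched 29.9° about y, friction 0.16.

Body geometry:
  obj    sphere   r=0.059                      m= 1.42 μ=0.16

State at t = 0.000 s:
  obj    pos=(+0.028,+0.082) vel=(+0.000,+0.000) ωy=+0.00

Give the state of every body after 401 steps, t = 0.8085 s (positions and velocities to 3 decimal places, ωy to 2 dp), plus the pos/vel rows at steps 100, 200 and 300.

State at t = 0.8085 s:
  obj    pos=(+1.272,-0.633) vel=(+3.076,-1.772) ωy=+57.92

Key-timestep trajectory:
   step    t(s)  obj.x    obj.z    obj.vx   obj.vz 
    100  0.2016   +0.105  +0.037  +0.769  -0.437
    200  0.4032   +0.338  -0.096  +1.534  -0.885
    300  0.6048   +0.724  -0.318  +2.303  -1.321


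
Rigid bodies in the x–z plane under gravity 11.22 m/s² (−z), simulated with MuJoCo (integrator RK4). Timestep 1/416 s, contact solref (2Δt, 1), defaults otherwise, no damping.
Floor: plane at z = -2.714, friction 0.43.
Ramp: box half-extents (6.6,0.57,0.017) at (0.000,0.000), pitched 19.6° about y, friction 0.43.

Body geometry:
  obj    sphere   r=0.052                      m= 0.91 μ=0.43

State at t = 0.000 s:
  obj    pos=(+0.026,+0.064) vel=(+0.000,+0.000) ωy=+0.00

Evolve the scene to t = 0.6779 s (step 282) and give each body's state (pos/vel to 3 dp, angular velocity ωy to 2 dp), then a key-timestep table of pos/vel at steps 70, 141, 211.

State at t = 0.6779 s:
  obj    pos=(+0.608,-0.143) vel=(+1.717,-0.611) ωy=+35.04

Key-timestep trajectory:
   step    t(s)  obj.x    obj.z    obj.vx   obj.vz 
     70  0.1683   +0.062  +0.051  +0.426  -0.152
    141  0.3389   +0.172  +0.012  +0.858  -0.306
    211  0.5072   +0.352  -0.052  +1.285  -0.457


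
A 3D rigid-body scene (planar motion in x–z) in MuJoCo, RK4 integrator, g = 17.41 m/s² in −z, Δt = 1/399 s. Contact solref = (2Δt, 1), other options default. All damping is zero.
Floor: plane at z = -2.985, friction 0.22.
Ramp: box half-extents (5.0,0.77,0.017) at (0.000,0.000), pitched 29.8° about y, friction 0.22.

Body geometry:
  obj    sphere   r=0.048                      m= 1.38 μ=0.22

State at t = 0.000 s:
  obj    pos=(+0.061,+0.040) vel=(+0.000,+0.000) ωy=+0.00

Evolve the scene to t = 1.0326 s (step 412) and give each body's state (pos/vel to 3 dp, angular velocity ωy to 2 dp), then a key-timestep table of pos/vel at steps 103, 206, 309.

State at t = 1.0326 s:
  obj    pos=(+2.920,-1.598) vel=(+5.538,-3.172) ωy=+132.93

Key-timestep trajectory:
   step    t(s)  obj.x    obj.z    obj.vx   obj.vz 
    103  0.2581   +0.240  -0.062  +1.385  -0.793
    206  0.5163   +0.776  -0.369  +2.769  -1.586
    309  0.7744   +1.669  -0.881  +4.154  -2.379


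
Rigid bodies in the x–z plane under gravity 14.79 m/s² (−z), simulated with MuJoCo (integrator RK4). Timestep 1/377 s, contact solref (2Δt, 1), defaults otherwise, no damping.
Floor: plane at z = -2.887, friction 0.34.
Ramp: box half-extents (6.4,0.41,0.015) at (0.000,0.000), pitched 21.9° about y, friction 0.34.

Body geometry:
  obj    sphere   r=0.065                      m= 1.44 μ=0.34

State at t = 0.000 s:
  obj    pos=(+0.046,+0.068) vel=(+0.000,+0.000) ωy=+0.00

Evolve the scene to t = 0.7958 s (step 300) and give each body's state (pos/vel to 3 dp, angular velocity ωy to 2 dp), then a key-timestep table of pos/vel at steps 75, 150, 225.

State at t = 0.7958 s:
  obj    pos=(+1.204,-0.398) vel=(+2.909,-1.170) ωy=+48.23

Key-timestep trajectory:
   step    t(s)  obj.x    obj.z    obj.vx   obj.vz 
     75  0.1989   +0.118  +0.039  +0.727  -0.292
    150  0.3979   +0.335  -0.049  +1.455  -0.585
    225  0.5968   +0.697  -0.194  +2.182  -0.877


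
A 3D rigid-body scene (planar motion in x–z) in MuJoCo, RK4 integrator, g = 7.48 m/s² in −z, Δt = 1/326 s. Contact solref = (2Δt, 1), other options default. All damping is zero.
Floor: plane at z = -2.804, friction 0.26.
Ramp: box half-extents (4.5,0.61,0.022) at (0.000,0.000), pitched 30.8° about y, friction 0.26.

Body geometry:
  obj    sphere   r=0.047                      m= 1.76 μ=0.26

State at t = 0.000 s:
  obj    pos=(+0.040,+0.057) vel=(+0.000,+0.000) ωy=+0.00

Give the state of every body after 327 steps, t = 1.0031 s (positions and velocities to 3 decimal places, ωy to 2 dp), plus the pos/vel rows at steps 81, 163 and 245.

State at t = 1.0031 s:
  obj    pos=(+1.222,-0.648) vel=(+2.357,-1.405) ωy=+58.38

Key-timestep trajectory:
   step    t(s)  obj.x    obj.z    obj.vx   obj.vz 
     81  0.2485   +0.112  +0.013  +0.584  -0.348
    163  0.5000   +0.334  -0.119  +1.175  -0.700
    245  0.7515   +0.704  -0.339  +1.766  -1.053


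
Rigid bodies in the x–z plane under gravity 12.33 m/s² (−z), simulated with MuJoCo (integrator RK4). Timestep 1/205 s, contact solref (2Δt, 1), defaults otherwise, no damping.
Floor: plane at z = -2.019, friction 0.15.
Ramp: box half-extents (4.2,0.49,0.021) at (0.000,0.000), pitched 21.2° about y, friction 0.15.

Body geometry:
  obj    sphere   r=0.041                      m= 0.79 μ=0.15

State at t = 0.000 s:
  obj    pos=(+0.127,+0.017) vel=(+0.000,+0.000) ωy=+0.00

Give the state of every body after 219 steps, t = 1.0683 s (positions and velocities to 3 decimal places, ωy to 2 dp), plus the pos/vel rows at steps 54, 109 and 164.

State at t = 1.0683 s:
  obj    pos=(+1.822,-0.640) vel=(+3.172,-1.230) ωy=+82.96

Key-timestep trajectory:
   step    t(s)  obj.x    obj.z    obj.vx   obj.vz 
     54  0.2634   +0.230  -0.023  +0.782  -0.303
    109  0.5317   +0.547  -0.146  +1.579  -0.612
    164  0.8000   +1.077  -0.351  +2.376  -0.921


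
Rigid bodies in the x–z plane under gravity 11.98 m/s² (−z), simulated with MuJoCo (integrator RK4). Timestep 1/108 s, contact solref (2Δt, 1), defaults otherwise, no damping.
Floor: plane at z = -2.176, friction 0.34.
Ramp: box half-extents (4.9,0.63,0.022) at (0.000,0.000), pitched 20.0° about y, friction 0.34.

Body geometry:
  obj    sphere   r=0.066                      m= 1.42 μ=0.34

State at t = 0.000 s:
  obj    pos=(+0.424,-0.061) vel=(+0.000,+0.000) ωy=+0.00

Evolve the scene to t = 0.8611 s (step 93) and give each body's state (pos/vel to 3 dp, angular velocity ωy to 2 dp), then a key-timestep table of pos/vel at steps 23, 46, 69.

State at t = 0.8611 s:
  obj    pos=(+1.444,-0.432) vel=(+2.368,-0.862) ωy=+38.17

Key-timestep trajectory:
   step    t(s)  obj.x    obj.z    obj.vx   obj.vz 
     23  0.2130   +0.487  -0.083  +0.586  -0.213
     46  0.4259   +0.674  -0.152  +1.172  -0.426
     69  0.6389   +0.985  -0.265  +1.757  -0.640


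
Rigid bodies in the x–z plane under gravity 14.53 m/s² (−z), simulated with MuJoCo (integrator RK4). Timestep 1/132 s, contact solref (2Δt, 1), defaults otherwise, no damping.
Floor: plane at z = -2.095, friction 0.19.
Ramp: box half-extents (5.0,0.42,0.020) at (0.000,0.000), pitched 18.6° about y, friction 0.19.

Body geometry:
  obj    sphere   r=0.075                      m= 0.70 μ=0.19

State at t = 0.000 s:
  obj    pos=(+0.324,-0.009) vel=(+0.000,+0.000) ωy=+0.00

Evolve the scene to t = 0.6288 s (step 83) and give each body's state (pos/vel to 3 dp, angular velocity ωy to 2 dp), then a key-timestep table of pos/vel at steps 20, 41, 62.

State at t = 0.6288 s:
  obj    pos=(+0.944,-0.218) vel=(+1.973,-0.664) ωy=+27.74

Key-timestep trajectory:
   step    t(s)  obj.x    obj.z    obj.vx   obj.vz 
     20  0.1515   +0.360  -0.021  +0.476  -0.160
     41  0.3106   +0.475  -0.060  +0.975  -0.328
     62  0.4697   +0.670  -0.125  +1.474  -0.496


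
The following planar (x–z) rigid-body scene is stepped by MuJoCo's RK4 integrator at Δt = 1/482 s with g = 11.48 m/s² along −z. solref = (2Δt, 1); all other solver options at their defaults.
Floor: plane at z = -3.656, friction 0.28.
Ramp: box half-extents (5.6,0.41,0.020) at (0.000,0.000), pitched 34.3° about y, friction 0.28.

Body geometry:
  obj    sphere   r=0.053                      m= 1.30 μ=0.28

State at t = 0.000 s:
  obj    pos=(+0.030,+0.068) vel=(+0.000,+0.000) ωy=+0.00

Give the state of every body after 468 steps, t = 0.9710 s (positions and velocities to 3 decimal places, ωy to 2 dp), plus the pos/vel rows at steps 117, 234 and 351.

State at t = 0.9710 s:
  obj    pos=(+1.830,-1.160) vel=(+3.707,-2.528) ωy=+84.65

Key-timestep trajectory:
   step    t(s)  obj.x    obj.z    obj.vx   obj.vz 
    117  0.2427   +0.142  -0.009  +0.927  -0.632
    234  0.4855   +0.480  -0.239  +1.853  -1.264
    351  0.7282   +1.042  -0.623  +2.780  -1.896


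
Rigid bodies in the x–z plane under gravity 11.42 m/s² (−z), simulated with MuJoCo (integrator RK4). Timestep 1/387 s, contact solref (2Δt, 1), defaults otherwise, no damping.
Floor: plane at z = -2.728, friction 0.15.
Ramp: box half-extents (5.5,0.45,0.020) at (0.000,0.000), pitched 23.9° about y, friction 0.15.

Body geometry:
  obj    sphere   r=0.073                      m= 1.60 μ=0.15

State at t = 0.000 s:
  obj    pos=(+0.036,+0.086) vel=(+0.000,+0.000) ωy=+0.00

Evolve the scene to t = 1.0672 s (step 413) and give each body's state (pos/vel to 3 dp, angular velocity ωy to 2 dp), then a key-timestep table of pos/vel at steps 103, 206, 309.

State at t = 1.0672 s:
  obj    pos=(+1.757,-0.677) vel=(+3.225,-1.429) ωy=+48.31

Key-timestep trajectory:
   step    t(s)  obj.x    obj.z    obj.vx   obj.vz 
    103  0.2661   +0.143  +0.038  +0.804  -0.356
    206  0.5323   +0.464  -0.104  +1.608  -0.713
    309  0.7984   +0.999  -0.341  +2.413  -1.069


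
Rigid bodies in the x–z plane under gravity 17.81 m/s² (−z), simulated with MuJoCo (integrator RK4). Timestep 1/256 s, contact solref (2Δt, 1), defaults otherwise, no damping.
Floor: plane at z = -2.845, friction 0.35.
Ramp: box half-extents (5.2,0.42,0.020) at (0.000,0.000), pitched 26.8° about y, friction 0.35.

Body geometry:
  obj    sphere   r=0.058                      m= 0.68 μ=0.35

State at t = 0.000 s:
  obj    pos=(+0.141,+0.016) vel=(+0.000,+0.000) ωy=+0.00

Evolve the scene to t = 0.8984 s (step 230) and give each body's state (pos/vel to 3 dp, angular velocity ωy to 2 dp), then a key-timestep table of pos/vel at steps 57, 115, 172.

State at t = 0.8984 s:
  obj    pos=(+2.207,-1.028) vel=(+4.600,-2.324) ωy=+88.84

Key-timestep trajectory:
   step    t(s)  obj.x    obj.z    obj.vx   obj.vz 
     57  0.2227   +0.268  -0.048  +1.140  -0.576
    115  0.4492   +0.658  -0.245  +2.300  -1.162
    172  0.6719   +1.297  -0.568  +3.440  -1.738


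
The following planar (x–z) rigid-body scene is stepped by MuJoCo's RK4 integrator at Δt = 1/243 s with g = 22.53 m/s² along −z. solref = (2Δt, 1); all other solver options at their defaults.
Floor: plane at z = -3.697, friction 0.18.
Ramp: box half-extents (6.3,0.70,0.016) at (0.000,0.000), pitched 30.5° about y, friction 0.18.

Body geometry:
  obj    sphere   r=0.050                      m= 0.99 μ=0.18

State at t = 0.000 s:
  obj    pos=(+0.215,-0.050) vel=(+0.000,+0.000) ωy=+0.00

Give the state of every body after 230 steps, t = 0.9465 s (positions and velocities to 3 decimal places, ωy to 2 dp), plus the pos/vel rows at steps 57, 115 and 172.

State at t = 0.9465 s:
  obj    pos=(+3.368,-1.907) vel=(+6.662,-3.924) ωy=+154.57

Key-timestep trajectory:
   step    t(s)  obj.x    obj.z    obj.vx   obj.vz 
     57  0.2346   +0.409  -0.164  +1.651  -0.973
    115  0.4733   +1.003  -0.514  +3.331  -1.962
    172  0.7078   +1.978  -1.089  +4.982  -2.935


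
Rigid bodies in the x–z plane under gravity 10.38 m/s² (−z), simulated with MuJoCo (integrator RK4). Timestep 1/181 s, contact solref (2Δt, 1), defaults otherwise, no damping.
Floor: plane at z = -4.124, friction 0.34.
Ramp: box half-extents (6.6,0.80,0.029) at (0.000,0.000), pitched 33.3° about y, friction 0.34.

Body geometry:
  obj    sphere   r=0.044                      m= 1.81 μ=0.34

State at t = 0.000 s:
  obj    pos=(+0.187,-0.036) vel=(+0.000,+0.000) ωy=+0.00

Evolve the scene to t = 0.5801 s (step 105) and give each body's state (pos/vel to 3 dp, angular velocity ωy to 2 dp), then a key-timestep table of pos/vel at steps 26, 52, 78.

State at t = 0.5801 s:
  obj    pos=(+0.760,-0.412) vel=(+1.974,-1.297) ωy=+53.65

Key-timestep trajectory:
   step    t(s)  obj.x    obj.z    obj.vx   obj.vz 
     26  0.1436   +0.222  -0.059  +0.489  -0.321
     52  0.2873   +0.328  -0.128  +0.978  -0.642
     78  0.4309   +0.503  -0.243  +1.466  -0.963


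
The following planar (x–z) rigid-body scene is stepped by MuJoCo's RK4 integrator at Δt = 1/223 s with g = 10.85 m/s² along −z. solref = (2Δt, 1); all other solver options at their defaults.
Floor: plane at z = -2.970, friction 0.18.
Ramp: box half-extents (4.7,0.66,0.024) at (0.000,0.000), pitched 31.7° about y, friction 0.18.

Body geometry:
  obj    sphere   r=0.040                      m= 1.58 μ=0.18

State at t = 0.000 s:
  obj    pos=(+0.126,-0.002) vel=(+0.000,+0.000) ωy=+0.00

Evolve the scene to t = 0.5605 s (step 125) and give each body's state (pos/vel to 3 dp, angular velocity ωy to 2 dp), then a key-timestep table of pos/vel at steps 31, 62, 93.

State at t = 0.5605 s:
  obj    pos=(+0.670,-0.339) vel=(+1.942,-1.200) ωy=+57.04

Key-timestep trajectory:
   step    t(s)  obj.x    obj.z    obj.vx   obj.vz 
     31  0.1390   +0.159  -0.023  +0.482  -0.298
     62  0.2780   +0.260  -0.085  +0.964  -0.595
     93  0.4170   +0.427  -0.189  +1.445  -0.893


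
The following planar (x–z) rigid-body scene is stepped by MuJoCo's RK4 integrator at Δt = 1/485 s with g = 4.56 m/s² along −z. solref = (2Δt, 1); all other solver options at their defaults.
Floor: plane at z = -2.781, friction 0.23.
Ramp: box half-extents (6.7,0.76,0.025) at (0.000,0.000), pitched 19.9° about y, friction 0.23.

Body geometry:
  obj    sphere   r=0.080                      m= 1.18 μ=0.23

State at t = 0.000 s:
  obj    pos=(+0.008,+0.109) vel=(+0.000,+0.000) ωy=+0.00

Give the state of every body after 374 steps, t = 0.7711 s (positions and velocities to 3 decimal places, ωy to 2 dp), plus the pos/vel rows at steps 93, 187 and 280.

State at t = 0.7711 s:
  obj    pos=(+0.318,-0.003) vel=(+0.804,-0.291) ωy=+10.69

Key-timestep trajectory:
   step    t(s)  obj.x    obj.z    obj.vx   obj.vz 
     93  0.1918   +0.027  +0.102  +0.200  -0.072
    187  0.3856   +0.085  +0.081  +0.402  -0.146
    280  0.5773   +0.182  +0.046  +0.602  -0.218


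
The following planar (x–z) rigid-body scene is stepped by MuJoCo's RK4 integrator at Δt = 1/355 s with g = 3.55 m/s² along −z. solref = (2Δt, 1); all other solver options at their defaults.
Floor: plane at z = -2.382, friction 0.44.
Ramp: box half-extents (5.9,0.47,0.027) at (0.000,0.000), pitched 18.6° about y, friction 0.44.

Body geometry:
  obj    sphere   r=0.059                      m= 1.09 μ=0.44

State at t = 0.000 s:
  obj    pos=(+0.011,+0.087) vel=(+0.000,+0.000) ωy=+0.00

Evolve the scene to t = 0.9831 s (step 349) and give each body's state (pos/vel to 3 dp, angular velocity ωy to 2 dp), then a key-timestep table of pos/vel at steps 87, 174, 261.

State at t = 0.9831 s:
  obj    pos=(+0.381,-0.038) vel=(+0.754,-0.254) ωy=+13.48

Key-timestep trajectory:
   step    t(s)  obj.x    obj.z    obj.vx   obj.vz 
     87  0.2451   +0.034  +0.079  +0.188  -0.063
    174  0.4901   +0.103  +0.056  +0.376  -0.126
    261  0.7352   +0.218  +0.017  +0.564  -0.190


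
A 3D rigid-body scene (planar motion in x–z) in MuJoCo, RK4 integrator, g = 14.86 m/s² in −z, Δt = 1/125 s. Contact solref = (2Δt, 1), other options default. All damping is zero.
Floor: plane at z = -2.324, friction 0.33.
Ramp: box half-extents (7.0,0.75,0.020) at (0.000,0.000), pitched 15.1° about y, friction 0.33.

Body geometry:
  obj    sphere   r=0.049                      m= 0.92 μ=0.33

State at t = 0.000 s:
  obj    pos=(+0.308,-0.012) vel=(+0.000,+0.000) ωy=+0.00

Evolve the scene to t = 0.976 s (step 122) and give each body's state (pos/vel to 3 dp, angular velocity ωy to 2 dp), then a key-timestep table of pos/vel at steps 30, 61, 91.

State at t = 0.976 s:
  obj    pos=(+1.580,-0.355) vel=(+2.605,-0.703) ωy=+55.06

Key-timestep trajectory:
   step    t(s)  obj.x    obj.z    obj.vx   obj.vz 
     30  0.2400   +0.385  -0.032  +0.641  -0.173
     61  0.4880   +0.626  -0.097  +1.303  -0.352
     91  0.7280   +1.016  -0.203  +1.943  -0.524


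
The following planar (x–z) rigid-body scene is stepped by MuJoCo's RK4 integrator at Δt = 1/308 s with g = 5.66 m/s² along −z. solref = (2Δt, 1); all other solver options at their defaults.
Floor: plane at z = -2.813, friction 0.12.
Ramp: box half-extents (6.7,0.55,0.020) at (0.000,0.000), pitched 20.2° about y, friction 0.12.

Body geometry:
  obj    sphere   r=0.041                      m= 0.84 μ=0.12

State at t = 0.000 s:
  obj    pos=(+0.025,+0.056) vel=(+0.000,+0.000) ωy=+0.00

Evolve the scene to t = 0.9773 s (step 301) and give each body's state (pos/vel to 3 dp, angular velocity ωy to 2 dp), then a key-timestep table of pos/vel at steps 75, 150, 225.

State at t = 0.9773 s:
  obj    pos=(+0.651,-0.174) vel=(+1.280,-0.471) ωy=+33.27

Key-timestep trajectory:
   step    t(s)  obj.x    obj.z    obj.vx   obj.vz 
     75  0.2435   +0.064  +0.042  +0.319  -0.117
    150  0.4870   +0.180  -0.001  +0.638  -0.235
    225  0.7305   +0.375  -0.073  +0.957  -0.352


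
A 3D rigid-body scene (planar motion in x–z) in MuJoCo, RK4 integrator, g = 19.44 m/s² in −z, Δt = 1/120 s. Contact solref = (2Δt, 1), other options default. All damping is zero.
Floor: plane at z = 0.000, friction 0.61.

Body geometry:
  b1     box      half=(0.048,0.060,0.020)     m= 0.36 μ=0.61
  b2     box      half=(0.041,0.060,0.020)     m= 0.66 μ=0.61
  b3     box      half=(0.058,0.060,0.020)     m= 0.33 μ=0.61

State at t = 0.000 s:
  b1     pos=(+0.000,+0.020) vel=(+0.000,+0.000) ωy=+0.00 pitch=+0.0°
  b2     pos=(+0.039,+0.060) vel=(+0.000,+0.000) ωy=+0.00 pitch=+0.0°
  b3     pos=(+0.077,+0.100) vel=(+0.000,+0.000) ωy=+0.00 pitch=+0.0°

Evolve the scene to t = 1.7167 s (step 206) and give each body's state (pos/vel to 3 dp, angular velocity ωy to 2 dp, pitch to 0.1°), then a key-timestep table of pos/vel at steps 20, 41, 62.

State at t = 1.7167 s:
  b1     pos=(+0.000,+0.020) vel=(+0.000,+0.000) ωy=+0.00 pitch=+0.0°
  b2     pos=(+0.082,+0.041) vel=(+0.000,+0.000) ωy=+0.00 pitch=+90.0°
  b3     pos=(+0.241,+0.020) vel=(+0.000,+0.000) ωy=+0.00 pitch=+180.0°

Key-timestep trajectory:
   step    t(s)  b1.x    b1.z    b1.vx   b1.vz   b2.x    b2.z    b2.vx   b2.vz   b3.x    b3.z    b3.vx   b3.vz 
     20  0.1667   +0.000  +0.020  -0.002  +0.000   +0.054  +0.061  +0.263  -0.084   +0.111  +0.065  +0.392  -0.770
     41  0.3417   +0.000  +0.020  +0.000  +0.000   +0.086  +0.043  -0.135  -0.045   +0.165  +0.059  +0.281  +0.095
     62  0.5167   +0.000  +0.020  +0.000  +0.000   +0.082  +0.041  +0.003  +0.004   +0.224  +0.041  +0.581  -0.573


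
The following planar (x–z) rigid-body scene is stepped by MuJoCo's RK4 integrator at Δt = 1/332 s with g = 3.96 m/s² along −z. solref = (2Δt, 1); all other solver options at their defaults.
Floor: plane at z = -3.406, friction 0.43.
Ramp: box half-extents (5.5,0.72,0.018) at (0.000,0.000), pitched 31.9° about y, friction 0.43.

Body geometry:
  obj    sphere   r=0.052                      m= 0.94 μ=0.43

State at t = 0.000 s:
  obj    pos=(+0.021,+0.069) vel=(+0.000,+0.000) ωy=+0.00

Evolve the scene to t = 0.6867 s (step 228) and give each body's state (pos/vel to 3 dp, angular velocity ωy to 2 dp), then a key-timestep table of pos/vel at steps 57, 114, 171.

State at t = 0.6867 s:
  obj    pos=(+0.320,-0.117) vel=(+0.872,-0.542) ωy=+19.74

Key-timestep trajectory:
   step    t(s)  obj.x    obj.z    obj.vx   obj.vz 
     57  0.1717   +0.040  +0.058  +0.218  -0.136
    114  0.3434   +0.096  +0.023  +0.436  -0.271
    171  0.5151   +0.190  -0.036  +0.654  -0.407


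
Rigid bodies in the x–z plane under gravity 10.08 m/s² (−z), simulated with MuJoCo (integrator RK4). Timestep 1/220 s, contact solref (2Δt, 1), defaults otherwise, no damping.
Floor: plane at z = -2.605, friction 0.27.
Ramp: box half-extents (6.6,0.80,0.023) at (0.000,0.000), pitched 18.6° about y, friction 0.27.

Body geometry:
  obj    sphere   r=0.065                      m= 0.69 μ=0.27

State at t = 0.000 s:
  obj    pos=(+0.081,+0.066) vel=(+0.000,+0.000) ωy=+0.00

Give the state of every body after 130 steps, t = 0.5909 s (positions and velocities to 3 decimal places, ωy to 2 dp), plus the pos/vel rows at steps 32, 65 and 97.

State at t = 0.5909 s:
  obj    pos=(+0.461,-0.062) vel=(+1.286,-0.433) ωy=+20.87

Key-timestep trajectory:
   step    t(s)  obj.x    obj.z    obj.vx   obj.vz 
     32  0.1455   +0.104  +0.058  +0.317  -0.107
     65  0.2955   +0.176  +0.034  +0.643  -0.216
     97  0.4409   +0.293  -0.006  +0.960  -0.323


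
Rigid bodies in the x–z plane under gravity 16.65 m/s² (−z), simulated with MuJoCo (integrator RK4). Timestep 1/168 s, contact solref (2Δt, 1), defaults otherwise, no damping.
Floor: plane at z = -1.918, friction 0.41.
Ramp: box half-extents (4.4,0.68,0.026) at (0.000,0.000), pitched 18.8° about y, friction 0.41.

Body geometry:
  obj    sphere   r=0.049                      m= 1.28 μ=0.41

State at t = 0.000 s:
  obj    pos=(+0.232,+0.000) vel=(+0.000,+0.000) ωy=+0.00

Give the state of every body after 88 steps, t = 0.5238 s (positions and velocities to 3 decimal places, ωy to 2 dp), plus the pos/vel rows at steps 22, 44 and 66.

State at t = 0.5238 s:
  obj    pos=(+0.730,-0.169) vel=(+1.900,-0.647) ωy=+40.96

Key-timestep trajectory:
   step    t(s)  obj.x    obj.z    obj.vx   obj.vz 
     22  0.1310   +0.263  -0.010  +0.475  -0.162
     44  0.2619   +0.357  -0.042  +0.950  -0.324
     66  0.3929   +0.512  -0.095  +1.425  -0.485


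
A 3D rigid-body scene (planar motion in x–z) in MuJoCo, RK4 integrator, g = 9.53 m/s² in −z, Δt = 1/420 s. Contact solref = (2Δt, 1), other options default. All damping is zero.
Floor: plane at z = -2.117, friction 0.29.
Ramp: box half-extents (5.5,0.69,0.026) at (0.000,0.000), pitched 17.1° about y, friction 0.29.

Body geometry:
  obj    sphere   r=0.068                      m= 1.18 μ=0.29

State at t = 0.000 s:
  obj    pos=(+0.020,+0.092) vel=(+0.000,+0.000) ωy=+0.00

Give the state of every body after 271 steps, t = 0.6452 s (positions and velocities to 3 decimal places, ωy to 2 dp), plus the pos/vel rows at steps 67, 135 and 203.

State at t = 0.6452 s:
  obj    pos=(+0.418,-0.030) vel=(+1.234,-0.380) ωy=+18.99

Key-timestep trajectory:
   step    t(s)  obj.x    obj.z    obj.vx   obj.vz 
     67  0.1595   +0.044  +0.085  +0.305  -0.094
    135  0.3214   +0.119  +0.062  +0.615  -0.189
    203  0.4833   +0.244  +0.023  +0.925  -0.284


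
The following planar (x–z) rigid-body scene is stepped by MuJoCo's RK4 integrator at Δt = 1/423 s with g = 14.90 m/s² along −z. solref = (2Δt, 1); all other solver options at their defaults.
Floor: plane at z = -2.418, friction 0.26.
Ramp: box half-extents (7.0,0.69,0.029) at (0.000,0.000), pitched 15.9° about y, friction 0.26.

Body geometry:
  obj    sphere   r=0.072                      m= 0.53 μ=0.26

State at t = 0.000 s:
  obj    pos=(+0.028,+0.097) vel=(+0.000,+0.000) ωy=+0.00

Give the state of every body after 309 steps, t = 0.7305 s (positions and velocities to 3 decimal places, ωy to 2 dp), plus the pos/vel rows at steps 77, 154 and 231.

State at t = 0.7305 s:
  obj    pos=(+0.776,-0.116) vel=(+2.048,-0.584) ωy=+29.58

Key-timestep trajectory:
   step    t(s)  obj.x    obj.z    obj.vx   obj.vz 
     77  0.1820   +0.074  +0.084  +0.511  -0.145
    154  0.3641   +0.214  +0.044  +1.021  -0.291
    231  0.5461   +0.446  -0.022  +1.531  -0.436


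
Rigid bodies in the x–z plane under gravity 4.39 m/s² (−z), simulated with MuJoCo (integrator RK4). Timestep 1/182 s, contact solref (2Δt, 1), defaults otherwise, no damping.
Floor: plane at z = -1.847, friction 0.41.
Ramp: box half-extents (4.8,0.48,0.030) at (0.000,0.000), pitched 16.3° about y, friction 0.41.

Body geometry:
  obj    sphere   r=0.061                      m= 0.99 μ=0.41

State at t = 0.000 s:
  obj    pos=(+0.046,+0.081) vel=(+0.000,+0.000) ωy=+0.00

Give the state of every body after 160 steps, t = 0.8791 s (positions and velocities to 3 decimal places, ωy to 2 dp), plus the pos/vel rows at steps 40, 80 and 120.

State at t = 0.8791 s:
  obj    pos=(+0.373,-0.014) vel=(+0.743,-0.217) ωy=+12.68

Key-timestep trajectory:
   step    t(s)  obj.x    obj.z    obj.vx   obj.vz 
     40  0.2198   +0.067  +0.075  +0.186  -0.054
     80  0.4396   +0.128  +0.057  +0.371  -0.109
    120  0.6593   +0.230  +0.028  +0.557  -0.163


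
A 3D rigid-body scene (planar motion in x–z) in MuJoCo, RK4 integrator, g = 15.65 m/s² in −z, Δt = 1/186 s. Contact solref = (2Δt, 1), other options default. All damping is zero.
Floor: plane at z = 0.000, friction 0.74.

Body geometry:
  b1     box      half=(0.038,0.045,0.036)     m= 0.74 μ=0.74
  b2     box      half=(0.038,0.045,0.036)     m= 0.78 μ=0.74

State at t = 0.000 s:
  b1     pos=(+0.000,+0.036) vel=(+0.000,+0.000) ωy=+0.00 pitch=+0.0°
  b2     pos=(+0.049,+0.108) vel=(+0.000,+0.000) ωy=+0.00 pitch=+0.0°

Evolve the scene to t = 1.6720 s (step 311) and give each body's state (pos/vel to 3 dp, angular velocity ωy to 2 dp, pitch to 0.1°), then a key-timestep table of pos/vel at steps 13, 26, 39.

State at t = 1.6720 s:
  b1     pos=(+0.000,+0.036) vel=(+0.000,+0.000) ωy=+0.00 pitch=+0.0°
  b2     pos=(+0.090,+0.038) vel=(+0.000,+0.000) ωy=+0.00 pitch=+90.0°

Key-timestep trajectory:
   step    t(s)  b1.x    b1.z    b1.vx   b1.vz   b2.x    b2.z    b2.vx   b2.vz 
     13  0.0699   +0.000  +0.036  -0.001  +0.001   +0.056  +0.105  +0.206  -0.106
     26  0.1398   +0.000  +0.036  +0.000  +0.000   +0.076  +0.081  +0.325  -0.741
     39  0.2097   +0.000  +0.036  +0.000  +0.000   +0.091  +0.036  -0.075  +0.140


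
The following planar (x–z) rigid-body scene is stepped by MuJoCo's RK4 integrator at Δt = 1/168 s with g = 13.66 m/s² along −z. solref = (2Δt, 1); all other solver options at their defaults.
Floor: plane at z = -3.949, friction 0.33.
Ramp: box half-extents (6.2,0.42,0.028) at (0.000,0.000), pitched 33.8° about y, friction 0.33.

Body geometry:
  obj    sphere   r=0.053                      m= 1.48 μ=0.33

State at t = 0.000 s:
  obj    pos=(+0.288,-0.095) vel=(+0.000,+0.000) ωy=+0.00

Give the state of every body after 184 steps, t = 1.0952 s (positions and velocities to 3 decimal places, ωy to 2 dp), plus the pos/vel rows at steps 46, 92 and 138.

State at t = 1.0952 s:
  obj    pos=(+2.993,-1.906) vel=(+4.940,-3.307) ωy=+112.14

Key-timestep trajectory:
   step    t(s)  obj.x    obj.z    obj.vx   obj.vz 
     46  0.2738   +0.457  -0.209  +1.235  -0.827
     92  0.5476   +0.964  -0.548  +2.470  -1.654
    138  0.8214   +1.810  -1.114  +3.705  -2.480


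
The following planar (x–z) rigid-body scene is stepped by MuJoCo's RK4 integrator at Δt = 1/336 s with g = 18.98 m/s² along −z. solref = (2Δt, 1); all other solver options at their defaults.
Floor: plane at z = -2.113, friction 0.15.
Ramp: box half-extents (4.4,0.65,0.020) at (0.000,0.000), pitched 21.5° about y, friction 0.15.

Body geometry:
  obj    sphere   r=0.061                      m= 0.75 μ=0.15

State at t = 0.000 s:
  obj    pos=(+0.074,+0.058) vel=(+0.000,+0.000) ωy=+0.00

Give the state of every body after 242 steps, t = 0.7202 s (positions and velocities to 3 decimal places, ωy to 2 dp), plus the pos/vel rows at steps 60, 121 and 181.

State at t = 0.7202 s:
  obj    pos=(+1.273,-0.414) vel=(+3.330,-1.312) ωy=+58.65

Key-timestep trajectory:
   step    t(s)  obj.x    obj.z    obj.vx   obj.vz 
     60  0.1786   +0.148  +0.029  +0.826  -0.325
    121  0.3601   +0.374  -0.060  +1.665  -0.656
    181  0.5387   +0.745  -0.206  +2.491  -0.981


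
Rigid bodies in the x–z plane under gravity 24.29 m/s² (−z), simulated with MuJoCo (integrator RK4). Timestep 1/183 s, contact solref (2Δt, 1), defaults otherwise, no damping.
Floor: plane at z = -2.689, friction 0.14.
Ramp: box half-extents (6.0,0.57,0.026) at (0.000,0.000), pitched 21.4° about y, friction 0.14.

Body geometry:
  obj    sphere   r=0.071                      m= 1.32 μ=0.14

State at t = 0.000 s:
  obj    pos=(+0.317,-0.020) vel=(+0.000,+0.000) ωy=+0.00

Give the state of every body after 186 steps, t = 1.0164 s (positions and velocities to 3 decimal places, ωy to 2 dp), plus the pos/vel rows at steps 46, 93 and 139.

State at t = 1.0164 s:
  obj    pos=(+3.362,-1.213) vel=(+5.991,-2.348) ωy=+90.60

Key-timestep trajectory:
   step    t(s)  obj.x    obj.z    obj.vx   obj.vz 
     46  0.2514   +0.503  -0.093  +1.482  -0.581
     93  0.5082   +1.078  -0.318  +2.996  -1.174
    139  0.7596   +2.018  -0.687  +4.478  -1.755


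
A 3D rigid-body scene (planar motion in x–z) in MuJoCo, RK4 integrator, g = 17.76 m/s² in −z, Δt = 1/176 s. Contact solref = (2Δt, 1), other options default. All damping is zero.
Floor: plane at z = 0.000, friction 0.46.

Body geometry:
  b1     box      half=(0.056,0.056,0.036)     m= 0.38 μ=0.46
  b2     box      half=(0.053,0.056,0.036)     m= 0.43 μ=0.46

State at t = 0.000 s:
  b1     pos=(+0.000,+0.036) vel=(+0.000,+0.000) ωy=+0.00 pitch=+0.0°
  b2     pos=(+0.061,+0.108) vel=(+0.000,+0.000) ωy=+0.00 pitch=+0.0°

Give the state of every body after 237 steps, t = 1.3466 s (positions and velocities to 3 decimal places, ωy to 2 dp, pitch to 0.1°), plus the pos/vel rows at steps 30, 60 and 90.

State at t = 1.3466 s:
  b1     pos=(+0.000,+0.036) vel=(+0.000,+0.000) ωy=+0.00 pitch=+0.0°
  b2     pos=(+0.112,+0.053) vel=(+0.000,+0.000) ωy=+0.00 pitch=+90.0°

Key-timestep trajectory:
   step    t(s)  b1.x    b1.z    b1.vx   b1.vz   b2.x    b2.z    b2.vx   b2.vz 
     30  0.1705   +0.000  +0.036  +0.000  +0.000   +0.086  +0.093  +0.341  -0.443
     60  0.3409   +0.000  +0.036  +0.000  +0.000   +0.137  +0.063  +0.053  +0.010
     90  0.5114   +0.000  +0.036  +0.000  +0.000   +0.109  +0.053  -0.118  +0.117
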